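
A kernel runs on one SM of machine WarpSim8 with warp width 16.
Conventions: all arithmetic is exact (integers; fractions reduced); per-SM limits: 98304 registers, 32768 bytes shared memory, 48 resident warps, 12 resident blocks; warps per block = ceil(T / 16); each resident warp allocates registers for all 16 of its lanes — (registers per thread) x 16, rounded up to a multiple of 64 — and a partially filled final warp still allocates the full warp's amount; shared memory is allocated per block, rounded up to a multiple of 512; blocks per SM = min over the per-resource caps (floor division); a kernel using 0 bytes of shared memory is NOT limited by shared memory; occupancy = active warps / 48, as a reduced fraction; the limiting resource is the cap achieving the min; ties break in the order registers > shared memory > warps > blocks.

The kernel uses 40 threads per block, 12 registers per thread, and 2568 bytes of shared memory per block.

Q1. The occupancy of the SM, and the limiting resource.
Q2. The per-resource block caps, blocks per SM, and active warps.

Answer: occupancy 5/8, limited by shared memory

registers: 170 blocks
shared memory: 10 blocks
warps: 16 blocks
blocks: 12 blocks

Answer: 10 blocks, 30 active warps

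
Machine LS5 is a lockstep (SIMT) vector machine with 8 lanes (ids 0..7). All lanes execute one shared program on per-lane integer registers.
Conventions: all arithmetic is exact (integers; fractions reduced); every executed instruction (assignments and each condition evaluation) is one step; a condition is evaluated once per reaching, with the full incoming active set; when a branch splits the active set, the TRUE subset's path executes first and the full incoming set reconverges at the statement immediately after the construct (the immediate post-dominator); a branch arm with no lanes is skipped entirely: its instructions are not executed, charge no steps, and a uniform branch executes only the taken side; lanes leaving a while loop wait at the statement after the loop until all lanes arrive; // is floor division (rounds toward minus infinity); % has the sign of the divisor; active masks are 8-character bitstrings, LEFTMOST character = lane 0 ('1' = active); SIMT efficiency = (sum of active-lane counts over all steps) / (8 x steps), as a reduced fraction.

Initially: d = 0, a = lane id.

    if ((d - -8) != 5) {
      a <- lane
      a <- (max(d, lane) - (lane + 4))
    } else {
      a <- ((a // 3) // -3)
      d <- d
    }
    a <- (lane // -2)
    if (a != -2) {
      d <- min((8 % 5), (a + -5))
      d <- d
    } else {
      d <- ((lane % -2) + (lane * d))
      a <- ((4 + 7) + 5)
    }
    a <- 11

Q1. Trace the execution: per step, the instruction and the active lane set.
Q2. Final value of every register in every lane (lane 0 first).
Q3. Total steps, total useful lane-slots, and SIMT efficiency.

step 0: eval ((d - -8) != 5)         11111111
step 1: a <- lane                    11111111
step 2: a <- (max(d, lane) - (lane + 4)) 11111111
step 3: a <- (lane // -2)            11111111
step 4: eval (a != -2)               11111111
step 5: d <- min((8 % 5), (a + -5))  11100111
step 6: d <- d                       11100111
step 7: d <- ((lane % -2) + (lane * d)) 00011000
step 8: a <- ((4 + 7) + 5)           00011000
step 9: a <- 11                      11111111

Answer: 10 steps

d: -5,-6,-6,-1,0,-8,-8,-9
a: 11,11,11,11,11,11,11,11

steps = 10; useful = 64; efficiency = 64/80 = 4/5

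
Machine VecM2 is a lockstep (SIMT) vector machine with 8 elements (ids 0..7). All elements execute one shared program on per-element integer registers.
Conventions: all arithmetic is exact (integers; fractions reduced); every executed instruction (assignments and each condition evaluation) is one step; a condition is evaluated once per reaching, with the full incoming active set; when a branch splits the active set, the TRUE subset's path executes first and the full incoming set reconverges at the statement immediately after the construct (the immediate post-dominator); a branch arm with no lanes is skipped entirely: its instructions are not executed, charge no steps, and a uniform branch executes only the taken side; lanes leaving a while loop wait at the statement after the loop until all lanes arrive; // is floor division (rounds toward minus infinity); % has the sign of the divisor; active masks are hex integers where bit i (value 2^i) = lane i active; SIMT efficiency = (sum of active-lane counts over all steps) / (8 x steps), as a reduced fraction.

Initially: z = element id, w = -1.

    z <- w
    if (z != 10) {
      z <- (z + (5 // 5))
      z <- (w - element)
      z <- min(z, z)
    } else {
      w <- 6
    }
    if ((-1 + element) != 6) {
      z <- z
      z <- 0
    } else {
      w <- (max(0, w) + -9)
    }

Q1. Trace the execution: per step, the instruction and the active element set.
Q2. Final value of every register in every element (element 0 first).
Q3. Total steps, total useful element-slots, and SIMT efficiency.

step 0: z <- w                       0xff
step 1: eval (z != 10)               0xff
step 2: z <- (z + (5 // 5))          0xff
step 3: z <- (w - element)           0xff
step 4: z <- min(z, z)               0xff
step 5: eval ((-1 + element) != 6)   0xff
step 6: z <- z                       0x7f
step 7: z <- 0                       0x7f
step 8: w <- (max(0, w) + -9)        0x80

Answer: 9 steps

z: 0,0,0,0,0,0,0,-8
w: -1,-1,-1,-1,-1,-1,-1,-9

steps = 9; useful = 63; efficiency = 63/72 = 7/8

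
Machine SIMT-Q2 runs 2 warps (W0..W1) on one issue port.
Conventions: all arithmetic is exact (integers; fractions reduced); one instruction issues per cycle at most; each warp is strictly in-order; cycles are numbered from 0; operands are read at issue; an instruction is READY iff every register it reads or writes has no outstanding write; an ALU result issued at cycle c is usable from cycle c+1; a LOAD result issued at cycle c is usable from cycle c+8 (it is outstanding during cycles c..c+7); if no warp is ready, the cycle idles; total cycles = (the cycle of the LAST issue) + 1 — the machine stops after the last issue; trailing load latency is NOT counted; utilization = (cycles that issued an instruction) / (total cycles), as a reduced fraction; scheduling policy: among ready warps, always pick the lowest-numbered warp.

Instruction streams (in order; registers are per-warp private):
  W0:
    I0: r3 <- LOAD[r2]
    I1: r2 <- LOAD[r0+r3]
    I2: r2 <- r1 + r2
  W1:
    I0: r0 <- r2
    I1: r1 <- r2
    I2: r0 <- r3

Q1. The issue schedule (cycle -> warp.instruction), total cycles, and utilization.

cycle 0: W0.I0
cycle 1: W1.I0
cycle 2: W1.I1
cycle 3: W1.I2
cycle 4: idle
cycle 5: idle
cycle 6: idle
cycle 7: idle
cycle 8: W0.I1
cycle 9: idle
cycle 10: idle
cycle 11: idle
cycle 12: idle
cycle 13: idle
cycle 14: idle
cycle 15: idle
cycle 16: W0.I2

Answer: 17 cycles, utilization 6/17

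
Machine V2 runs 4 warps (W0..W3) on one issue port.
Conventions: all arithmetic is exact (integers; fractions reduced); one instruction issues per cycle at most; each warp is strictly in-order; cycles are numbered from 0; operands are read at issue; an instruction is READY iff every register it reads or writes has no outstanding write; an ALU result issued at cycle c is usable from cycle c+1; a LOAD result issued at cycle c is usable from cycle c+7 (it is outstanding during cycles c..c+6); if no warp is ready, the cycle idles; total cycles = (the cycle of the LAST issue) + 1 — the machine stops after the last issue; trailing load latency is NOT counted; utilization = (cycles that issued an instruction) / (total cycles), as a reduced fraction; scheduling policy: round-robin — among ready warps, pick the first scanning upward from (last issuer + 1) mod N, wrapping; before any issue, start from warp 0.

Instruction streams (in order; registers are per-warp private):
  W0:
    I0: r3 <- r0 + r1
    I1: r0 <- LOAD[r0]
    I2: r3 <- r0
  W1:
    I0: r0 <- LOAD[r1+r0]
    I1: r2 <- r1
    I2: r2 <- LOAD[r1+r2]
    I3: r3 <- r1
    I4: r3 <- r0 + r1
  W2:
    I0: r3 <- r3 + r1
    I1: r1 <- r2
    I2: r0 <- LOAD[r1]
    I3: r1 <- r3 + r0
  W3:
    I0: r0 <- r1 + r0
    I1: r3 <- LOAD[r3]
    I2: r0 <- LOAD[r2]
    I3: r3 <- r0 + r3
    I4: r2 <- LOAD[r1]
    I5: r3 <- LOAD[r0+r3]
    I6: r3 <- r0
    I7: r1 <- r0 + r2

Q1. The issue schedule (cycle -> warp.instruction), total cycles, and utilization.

cycle 0: W0.I0
cycle 1: W1.I0
cycle 2: W2.I0
cycle 3: W3.I0
cycle 4: W0.I1
cycle 5: W1.I1
cycle 6: W2.I1
cycle 7: W3.I1
cycle 8: W1.I2
cycle 9: W2.I2
cycle 10: W3.I2
cycle 11: W0.I2
cycle 12: W1.I3
cycle 13: W1.I4
cycle 14: idle
cycle 15: idle
cycle 16: W2.I3
cycle 17: W3.I3
cycle 18: W3.I4
cycle 19: W3.I5
cycle 20: idle
cycle 21: idle
cycle 22: idle
cycle 23: idle
cycle 24: idle
cycle 25: idle
cycle 26: W3.I6
cycle 27: W3.I7

Answer: 28 cycles, utilization 5/7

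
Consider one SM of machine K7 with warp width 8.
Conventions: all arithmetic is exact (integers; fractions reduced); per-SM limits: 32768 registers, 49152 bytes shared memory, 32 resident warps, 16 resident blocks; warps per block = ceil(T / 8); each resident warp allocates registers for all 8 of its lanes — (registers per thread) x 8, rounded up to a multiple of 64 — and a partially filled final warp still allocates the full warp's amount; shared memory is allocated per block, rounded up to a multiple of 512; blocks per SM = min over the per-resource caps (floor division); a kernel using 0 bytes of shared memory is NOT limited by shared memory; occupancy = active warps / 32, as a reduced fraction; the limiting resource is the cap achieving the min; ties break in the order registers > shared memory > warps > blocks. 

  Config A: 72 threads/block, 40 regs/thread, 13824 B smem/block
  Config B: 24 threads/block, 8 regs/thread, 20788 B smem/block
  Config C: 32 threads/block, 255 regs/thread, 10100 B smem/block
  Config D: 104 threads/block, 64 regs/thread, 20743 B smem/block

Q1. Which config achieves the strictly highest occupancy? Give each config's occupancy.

occupancies: A 27/32, B 3/16, C 1/2, D 13/16

Answer: A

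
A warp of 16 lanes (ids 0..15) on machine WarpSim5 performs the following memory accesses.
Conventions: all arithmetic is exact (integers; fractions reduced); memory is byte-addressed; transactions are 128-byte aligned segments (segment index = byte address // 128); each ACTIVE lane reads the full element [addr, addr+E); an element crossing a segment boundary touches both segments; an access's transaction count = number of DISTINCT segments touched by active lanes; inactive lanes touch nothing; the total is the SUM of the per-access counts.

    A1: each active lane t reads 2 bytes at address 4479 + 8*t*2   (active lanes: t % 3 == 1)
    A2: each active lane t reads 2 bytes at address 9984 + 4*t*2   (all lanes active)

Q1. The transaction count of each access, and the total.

A1: 2 transactions
A2: 1 transaction

Answer: 2,1; total 3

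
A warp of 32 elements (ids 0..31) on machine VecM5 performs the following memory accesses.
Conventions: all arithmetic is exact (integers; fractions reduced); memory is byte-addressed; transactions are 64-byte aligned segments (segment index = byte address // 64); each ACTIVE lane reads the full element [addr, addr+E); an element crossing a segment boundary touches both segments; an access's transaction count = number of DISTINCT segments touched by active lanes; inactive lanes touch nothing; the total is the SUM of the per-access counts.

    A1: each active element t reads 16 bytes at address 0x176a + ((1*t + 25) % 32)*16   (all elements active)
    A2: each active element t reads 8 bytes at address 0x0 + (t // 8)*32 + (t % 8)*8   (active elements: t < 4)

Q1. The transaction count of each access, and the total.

A1: 9 transactions
A2: 1 transaction

Answer: 9,1; total 10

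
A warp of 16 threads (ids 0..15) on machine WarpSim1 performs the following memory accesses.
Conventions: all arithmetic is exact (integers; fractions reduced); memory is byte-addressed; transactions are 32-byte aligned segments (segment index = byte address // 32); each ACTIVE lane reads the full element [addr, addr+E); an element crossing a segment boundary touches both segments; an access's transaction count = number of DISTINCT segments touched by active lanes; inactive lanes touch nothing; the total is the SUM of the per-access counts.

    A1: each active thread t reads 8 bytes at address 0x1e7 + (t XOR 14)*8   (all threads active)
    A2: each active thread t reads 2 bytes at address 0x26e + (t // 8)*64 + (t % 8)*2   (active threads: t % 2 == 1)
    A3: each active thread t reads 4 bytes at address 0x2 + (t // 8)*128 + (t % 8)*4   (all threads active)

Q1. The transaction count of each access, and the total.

A1: 5 transactions
A2: 2 transactions
A3: 4 transactions

Answer: 5,2,4; total 11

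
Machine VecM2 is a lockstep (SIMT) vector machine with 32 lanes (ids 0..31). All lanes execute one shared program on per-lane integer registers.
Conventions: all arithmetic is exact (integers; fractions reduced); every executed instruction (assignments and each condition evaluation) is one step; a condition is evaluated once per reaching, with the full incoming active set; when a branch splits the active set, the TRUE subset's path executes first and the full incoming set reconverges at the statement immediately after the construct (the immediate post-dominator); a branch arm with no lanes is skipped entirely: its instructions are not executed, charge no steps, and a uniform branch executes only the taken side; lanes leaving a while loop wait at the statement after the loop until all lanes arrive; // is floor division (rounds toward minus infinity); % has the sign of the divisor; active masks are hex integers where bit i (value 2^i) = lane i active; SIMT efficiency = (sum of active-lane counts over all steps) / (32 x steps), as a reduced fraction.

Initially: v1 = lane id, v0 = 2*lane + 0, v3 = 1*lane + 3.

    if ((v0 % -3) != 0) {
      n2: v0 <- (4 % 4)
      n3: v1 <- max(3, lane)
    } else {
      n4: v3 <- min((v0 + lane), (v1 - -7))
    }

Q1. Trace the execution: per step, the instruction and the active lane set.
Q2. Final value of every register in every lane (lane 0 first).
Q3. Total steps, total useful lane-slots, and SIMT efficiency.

step 0: eval ((v0 % -3) != 0)        0xffffffff
step 1: v0 <- (4 % 4)                0xb6db6db6
step 2: v1 <- max(3, lane)           0xb6db6db6
step 3: v3 <- min((v0 + lane), (v1 - -7)) 0x49249249

Answer: 4 steps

v1: 0,3,3,3,4,5,6,7,8,9,10,11,12,13,14,15,16,17,18,19,20,21,22,23,24,25,26,27,28,29,30,31
v0: 0,0,0,6,0,0,12,0,0,18,0,0,24,0,0,30,0,0,36,0,0,42,0,0,48,0,0,54,0,0,60,0
v3: 0,4,5,9,7,8,13,10,11,16,13,14,19,16,17,22,19,20,25,22,23,28,25,26,31,28,29,34,31,32,37,34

steps = 4; useful = 85; efficiency = 85/128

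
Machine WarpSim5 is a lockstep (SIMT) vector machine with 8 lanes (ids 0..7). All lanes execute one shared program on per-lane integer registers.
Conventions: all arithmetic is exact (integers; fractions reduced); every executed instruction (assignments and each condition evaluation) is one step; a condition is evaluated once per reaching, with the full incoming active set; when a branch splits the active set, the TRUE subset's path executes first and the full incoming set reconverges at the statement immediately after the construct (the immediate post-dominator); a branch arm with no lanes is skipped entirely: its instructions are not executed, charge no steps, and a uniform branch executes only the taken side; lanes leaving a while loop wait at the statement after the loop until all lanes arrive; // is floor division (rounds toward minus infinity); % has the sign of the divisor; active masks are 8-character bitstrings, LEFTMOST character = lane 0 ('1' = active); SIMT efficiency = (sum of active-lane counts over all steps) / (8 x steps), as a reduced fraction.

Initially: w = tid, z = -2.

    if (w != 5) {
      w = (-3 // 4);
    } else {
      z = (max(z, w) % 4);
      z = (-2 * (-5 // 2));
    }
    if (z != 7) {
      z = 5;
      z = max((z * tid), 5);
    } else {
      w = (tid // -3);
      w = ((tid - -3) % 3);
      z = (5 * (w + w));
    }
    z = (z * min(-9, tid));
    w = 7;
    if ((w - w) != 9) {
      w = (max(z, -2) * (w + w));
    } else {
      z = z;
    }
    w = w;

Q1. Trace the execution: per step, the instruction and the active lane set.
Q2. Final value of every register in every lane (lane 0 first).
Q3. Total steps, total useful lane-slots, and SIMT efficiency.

step 0: eval (w != 5)                11111111
step 1: w <- (-3 // 4)               11111011
step 2: z <- (max(z, w) % 4)         00000100
step 3: z <- (-2 * (-5 // 2))        00000100
step 4: eval (z != 7)                11111111
step 5: z <- 5                       11111111
step 6: z <- max((z * tid), 5)       11111111
step 7: z <- (z * min(-9, tid))      11111111
step 8: w <- 7                       11111111
step 9: eval ((w - w) != 9)          11111111
step 10: w <- (max(z, -2) * (w + w))  11111111
step 11: w <- w                       11111111

Answer: 12 steps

w: -28,-28,-28,-28,-28,-28,-28,-28
z: -45,-45,-90,-135,-180,-225,-270,-315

steps = 12; useful = 81; efficiency = 81/96 = 27/32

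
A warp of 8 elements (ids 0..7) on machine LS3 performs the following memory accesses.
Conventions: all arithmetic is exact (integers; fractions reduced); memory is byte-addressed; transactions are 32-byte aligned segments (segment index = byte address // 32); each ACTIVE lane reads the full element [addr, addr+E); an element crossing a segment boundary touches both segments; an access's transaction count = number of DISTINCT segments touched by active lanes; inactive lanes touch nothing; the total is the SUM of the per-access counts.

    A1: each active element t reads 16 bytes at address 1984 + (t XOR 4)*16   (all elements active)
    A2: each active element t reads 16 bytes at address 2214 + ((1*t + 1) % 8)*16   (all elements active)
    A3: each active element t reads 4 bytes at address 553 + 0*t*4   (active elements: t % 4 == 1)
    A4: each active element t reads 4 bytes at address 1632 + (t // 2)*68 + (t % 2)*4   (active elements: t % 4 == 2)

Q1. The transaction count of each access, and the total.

A1: 4 transactions
A2: 5 transactions
A3: 1 transaction
A4: 2 transactions

Answer: 4,5,1,2; total 12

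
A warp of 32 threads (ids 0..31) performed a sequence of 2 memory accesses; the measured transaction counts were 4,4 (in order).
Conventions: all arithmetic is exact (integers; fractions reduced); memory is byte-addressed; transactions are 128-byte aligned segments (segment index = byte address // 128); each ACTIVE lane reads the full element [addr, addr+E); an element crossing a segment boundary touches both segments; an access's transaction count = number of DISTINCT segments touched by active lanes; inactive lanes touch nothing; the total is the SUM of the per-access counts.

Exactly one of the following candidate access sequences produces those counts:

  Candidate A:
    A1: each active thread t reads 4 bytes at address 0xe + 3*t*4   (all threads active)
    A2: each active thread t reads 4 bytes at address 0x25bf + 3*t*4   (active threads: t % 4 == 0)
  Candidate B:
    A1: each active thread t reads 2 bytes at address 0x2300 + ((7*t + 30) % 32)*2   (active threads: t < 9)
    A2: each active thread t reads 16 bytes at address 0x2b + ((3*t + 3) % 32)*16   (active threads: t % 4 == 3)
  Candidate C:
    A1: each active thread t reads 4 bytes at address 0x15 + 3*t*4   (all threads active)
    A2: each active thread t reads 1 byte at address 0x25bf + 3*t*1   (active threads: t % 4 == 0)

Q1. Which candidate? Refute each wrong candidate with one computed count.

B: A1 gives 1 transaction, not 4
C: A2 gives 2 transactions, not 4
A: all counts match (4,4)

Answer: A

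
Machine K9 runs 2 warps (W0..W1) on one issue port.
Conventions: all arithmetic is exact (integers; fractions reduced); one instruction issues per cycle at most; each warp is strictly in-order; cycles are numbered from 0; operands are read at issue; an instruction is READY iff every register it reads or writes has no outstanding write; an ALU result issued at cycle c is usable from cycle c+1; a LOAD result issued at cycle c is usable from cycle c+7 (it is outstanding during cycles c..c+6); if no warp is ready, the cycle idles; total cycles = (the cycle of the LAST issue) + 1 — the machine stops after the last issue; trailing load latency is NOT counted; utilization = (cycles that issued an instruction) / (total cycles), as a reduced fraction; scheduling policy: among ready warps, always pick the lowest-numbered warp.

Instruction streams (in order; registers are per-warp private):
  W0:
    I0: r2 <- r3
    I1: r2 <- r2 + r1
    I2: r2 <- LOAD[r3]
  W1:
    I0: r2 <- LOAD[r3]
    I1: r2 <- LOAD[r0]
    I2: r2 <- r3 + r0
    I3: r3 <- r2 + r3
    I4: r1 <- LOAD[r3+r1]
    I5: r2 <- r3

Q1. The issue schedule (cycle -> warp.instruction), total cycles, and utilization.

cycle 0: W0.I0
cycle 1: W0.I1
cycle 2: W0.I2
cycle 3: W1.I0
cycle 4: idle
cycle 5: idle
cycle 6: idle
cycle 7: idle
cycle 8: idle
cycle 9: idle
cycle 10: W1.I1
cycle 11: idle
cycle 12: idle
cycle 13: idle
cycle 14: idle
cycle 15: idle
cycle 16: idle
cycle 17: W1.I2
cycle 18: W1.I3
cycle 19: W1.I4
cycle 20: W1.I5

Answer: 21 cycles, utilization 3/7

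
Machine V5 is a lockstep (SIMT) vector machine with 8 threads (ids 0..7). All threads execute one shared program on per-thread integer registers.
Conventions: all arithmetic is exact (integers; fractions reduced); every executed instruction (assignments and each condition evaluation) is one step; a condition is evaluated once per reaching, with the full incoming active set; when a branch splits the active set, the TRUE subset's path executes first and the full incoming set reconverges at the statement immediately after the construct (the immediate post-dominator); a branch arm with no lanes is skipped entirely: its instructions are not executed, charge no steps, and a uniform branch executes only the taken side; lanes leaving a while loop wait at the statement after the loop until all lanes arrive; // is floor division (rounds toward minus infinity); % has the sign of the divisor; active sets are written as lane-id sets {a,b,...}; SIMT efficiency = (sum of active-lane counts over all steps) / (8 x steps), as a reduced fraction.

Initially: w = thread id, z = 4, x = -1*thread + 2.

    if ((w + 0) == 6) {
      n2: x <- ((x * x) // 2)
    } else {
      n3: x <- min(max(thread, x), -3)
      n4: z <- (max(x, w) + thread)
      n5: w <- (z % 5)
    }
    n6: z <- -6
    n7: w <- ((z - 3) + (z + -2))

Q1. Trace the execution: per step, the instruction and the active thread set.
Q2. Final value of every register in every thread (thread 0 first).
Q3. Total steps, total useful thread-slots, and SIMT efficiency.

step 0: eval ((w + 0) == 6)          {0,1,2,3,4,5,6,7}
step 1: x <- ((x * x) // 2)          {6}
step 2: x <- min(max(thread, x), -3) {0,1,2,3,4,5,7}
step 3: z <- (max(x, w) + thread)    {0,1,2,3,4,5,7}
step 4: w <- (z % 5)                 {0,1,2,3,4,5,7}
step 5: z <- -6                      {0,1,2,3,4,5,6,7}
step 6: w <- ((z - 3) + (z + -2))    {0,1,2,3,4,5,6,7}

Answer: 7 steps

w: -17,-17,-17,-17,-17,-17,-17,-17
z: -6,-6,-6,-6,-6,-6,-6,-6
x: -3,-3,-3,-3,-3,-3,8,-3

steps = 7; useful = 46; efficiency = 46/56 = 23/28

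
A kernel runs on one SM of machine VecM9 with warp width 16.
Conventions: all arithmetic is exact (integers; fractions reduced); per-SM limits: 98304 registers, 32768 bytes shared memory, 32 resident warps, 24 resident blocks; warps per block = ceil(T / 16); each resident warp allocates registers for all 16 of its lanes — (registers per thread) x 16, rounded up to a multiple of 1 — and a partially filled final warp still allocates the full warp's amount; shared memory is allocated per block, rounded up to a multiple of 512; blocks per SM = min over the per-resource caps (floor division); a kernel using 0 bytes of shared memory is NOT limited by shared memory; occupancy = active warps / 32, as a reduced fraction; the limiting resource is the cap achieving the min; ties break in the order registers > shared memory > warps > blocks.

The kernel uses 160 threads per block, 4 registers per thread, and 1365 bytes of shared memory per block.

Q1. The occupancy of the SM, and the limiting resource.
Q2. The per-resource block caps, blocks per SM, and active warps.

Answer: occupancy 15/16, limited by warps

registers: 153 blocks
shared memory: 21 blocks
warps: 3 blocks
blocks: 24 blocks

Answer: 3 blocks, 30 active warps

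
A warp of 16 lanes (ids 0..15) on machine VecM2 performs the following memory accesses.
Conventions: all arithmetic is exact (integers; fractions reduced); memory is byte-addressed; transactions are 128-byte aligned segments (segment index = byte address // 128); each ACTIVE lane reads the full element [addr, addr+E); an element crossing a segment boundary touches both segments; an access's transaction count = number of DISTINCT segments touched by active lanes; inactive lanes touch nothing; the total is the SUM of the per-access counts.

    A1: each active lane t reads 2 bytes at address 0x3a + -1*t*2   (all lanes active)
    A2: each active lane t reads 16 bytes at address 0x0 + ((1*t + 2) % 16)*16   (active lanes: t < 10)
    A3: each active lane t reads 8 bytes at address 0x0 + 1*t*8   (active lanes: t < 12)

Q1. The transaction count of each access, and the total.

A1: 1 transaction
A2: 2 transactions
A3: 1 transaction

Answer: 1,2,1; total 4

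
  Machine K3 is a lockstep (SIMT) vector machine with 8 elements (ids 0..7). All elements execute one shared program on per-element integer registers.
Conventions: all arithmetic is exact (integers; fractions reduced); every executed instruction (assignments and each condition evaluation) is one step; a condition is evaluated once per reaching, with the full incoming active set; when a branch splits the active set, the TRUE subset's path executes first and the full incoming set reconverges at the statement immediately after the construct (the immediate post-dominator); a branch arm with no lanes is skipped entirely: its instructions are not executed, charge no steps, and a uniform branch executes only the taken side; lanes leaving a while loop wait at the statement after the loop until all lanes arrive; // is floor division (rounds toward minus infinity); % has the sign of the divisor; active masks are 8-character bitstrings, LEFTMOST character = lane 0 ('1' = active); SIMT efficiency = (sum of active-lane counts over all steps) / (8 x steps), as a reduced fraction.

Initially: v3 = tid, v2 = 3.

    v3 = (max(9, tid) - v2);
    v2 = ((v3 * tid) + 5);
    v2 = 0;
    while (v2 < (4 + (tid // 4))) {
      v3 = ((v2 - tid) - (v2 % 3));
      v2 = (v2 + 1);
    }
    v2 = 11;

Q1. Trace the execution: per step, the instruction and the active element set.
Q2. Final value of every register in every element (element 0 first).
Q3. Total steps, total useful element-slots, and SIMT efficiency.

step 0: v3 <- (max(9, tid) - v2)     11111111
step 1: v2 <- ((v3 * tid) + 5)       11111111
step 2: v2 <- 0                      11111111
step 3: eval (v2 < (4 + (tid // 4))) 11111111
step 4: v3 <- ((v2 - tid) - (v2 % 3)) 11111111
step 5: v2 <- (v2 + 1)               11111111
step 6: eval (v2 < (4 + (tid // 4))) 11111111
step 7: v3 <- ((v2 - tid) - (v2 % 3)) 11111111
step 8: v2 <- (v2 + 1)               11111111
step 9: eval (v2 < (4 + (tid // 4))) 11111111
step 10: v3 <- ((v2 - tid) - (v2 % 3)) 11111111
step 11: v2 <- (v2 + 1)               11111111
step 12: eval (v2 < (4 + (tid // 4))) 11111111
step 13: v3 <- ((v2 - tid) - (v2 % 3)) 11111111
step 14: v2 <- (v2 + 1)               11111111
step 15: eval (v2 < (4 + (tid // 4))) 11111111
step 16: v3 <- ((v2 - tid) - (v2 % 3)) 00001111
step 17: v2 <- (v2 + 1)               00001111
step 18: eval (v2 < (4 + (tid // 4))) 00001111
step 19: v2 <- 11                     11111111

Answer: 20 steps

v3: 3,2,1,0,-1,-2,-3,-4
v2: 11,11,11,11,11,11,11,11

steps = 20; useful = 148; efficiency = 148/160 = 37/40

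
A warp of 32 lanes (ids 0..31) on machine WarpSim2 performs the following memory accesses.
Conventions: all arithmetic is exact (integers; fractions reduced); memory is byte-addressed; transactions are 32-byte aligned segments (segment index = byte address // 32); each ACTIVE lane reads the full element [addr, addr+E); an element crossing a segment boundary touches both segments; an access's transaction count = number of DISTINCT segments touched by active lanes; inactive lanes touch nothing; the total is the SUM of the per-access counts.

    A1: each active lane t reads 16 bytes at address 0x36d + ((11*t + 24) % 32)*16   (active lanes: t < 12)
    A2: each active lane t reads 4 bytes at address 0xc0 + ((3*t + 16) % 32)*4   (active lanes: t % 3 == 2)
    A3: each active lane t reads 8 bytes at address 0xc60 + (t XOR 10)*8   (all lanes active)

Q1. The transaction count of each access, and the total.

A1: 9 transactions
A2: 4 transactions
A3: 8 transactions

Answer: 9,4,8; total 21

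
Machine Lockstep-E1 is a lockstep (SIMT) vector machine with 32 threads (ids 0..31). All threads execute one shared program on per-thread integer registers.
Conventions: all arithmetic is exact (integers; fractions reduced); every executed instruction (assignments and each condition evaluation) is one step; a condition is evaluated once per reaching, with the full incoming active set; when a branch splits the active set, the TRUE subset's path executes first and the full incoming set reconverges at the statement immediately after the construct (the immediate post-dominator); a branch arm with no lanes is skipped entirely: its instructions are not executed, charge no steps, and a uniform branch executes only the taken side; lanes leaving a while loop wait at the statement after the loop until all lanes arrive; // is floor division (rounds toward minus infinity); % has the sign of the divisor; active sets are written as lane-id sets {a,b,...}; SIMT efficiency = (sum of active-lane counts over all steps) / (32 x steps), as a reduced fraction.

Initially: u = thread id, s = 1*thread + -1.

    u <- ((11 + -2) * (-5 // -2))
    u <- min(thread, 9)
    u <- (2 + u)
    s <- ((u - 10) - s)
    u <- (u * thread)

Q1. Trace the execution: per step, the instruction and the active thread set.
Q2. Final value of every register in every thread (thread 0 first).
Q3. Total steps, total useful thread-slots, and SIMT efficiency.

step 0: u <- ((11 + -2) * (-5 // -2)) {0,1,2,3,4,5,6,7,8,9,10,11,12,13,14,15,16,17,18,19,20,21,22,23,24,25,26,27,28,29,30,31}
step 1: u <- min(thread, 9)          {0,1,2,3,4,5,6,7,8,9,10,11,12,13,14,15,16,17,18,19,20,21,22,23,24,25,26,27,28,29,30,31}
step 2: u <- (2 + u)                 {0,1,2,3,4,5,6,7,8,9,10,11,12,13,14,15,16,17,18,19,20,21,22,23,24,25,26,27,28,29,30,31}
step 3: s <- ((u - 10) - s)          {0,1,2,3,4,5,6,7,8,9,10,11,12,13,14,15,16,17,18,19,20,21,22,23,24,25,26,27,28,29,30,31}
step 4: u <- (u * thread)            {0,1,2,3,4,5,6,7,8,9,10,11,12,13,14,15,16,17,18,19,20,21,22,23,24,25,26,27,28,29,30,31}

Answer: 5 steps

u: 0,3,8,15,24,35,48,63,80,99,110,121,132,143,154,165,176,187,198,209,220,231,242,253,264,275,286,297,308,319,330,341
s: -7,-7,-7,-7,-7,-7,-7,-7,-7,-7,-8,-9,-10,-11,-12,-13,-14,-15,-16,-17,-18,-19,-20,-21,-22,-23,-24,-25,-26,-27,-28,-29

steps = 5; useful = 160; efficiency = 160/160 = 1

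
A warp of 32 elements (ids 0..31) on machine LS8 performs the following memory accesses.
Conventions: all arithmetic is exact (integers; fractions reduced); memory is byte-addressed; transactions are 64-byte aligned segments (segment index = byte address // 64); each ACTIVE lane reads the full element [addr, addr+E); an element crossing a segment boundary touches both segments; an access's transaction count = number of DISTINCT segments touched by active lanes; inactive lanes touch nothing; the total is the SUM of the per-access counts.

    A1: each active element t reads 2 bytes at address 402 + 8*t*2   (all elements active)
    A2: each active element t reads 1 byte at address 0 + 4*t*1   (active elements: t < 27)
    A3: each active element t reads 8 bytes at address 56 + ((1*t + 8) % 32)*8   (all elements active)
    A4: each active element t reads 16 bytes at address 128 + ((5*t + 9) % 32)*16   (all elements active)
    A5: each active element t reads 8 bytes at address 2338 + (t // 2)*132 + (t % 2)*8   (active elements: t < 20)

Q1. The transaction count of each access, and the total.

A1: 9 transactions
A2: 2 transactions
A3: 5 transactions
A4: 8 transactions
A5: 14 transactions

Answer: 9,2,5,8,14; total 38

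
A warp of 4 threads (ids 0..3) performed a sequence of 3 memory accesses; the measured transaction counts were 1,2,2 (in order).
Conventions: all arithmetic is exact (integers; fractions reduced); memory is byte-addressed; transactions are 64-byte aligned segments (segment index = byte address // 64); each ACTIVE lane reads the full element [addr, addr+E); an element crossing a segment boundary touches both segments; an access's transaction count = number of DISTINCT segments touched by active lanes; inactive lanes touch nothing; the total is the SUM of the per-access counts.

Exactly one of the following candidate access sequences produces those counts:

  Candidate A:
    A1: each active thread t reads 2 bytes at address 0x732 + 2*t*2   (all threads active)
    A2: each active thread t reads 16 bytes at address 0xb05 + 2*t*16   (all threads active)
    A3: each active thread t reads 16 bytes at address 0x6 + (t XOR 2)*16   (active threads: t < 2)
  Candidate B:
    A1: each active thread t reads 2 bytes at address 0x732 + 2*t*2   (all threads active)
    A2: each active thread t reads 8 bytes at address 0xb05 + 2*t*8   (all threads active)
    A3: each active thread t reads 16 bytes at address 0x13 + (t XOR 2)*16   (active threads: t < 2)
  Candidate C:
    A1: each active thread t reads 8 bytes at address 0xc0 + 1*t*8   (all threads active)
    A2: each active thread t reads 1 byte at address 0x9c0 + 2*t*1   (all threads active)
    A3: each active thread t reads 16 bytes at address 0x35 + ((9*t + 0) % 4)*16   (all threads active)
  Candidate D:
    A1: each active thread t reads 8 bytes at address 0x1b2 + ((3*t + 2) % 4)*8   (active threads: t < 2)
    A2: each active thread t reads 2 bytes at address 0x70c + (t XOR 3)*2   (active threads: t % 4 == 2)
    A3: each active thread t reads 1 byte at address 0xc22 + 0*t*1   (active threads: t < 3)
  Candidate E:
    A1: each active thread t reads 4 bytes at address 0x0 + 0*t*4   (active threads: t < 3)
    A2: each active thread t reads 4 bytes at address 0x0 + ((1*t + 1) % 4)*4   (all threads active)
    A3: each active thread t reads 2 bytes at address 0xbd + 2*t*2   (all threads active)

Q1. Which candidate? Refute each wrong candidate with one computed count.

B: A2 gives 1 transaction, not 2
C: A2 gives 1 transaction, not 2
D: A1 gives 2 transactions, not 1
E: A2 gives 1 transaction, not 2
A: all counts match (1,2,2)

Answer: A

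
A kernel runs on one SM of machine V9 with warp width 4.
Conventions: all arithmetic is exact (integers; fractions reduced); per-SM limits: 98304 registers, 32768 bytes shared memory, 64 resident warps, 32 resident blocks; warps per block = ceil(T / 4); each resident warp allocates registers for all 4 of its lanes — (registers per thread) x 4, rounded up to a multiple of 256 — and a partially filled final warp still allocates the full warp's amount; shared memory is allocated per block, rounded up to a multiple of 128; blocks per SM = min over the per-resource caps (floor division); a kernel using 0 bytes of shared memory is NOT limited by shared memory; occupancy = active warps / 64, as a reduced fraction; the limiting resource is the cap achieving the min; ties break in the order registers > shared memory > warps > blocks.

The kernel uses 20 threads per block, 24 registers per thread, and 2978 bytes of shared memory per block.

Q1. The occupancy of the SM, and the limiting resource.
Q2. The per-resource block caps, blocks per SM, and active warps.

Answer: occupancy 25/32, limited by shared memory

registers: 76 blocks
shared memory: 10 blocks
warps: 12 blocks
blocks: 32 blocks

Answer: 10 blocks, 50 active warps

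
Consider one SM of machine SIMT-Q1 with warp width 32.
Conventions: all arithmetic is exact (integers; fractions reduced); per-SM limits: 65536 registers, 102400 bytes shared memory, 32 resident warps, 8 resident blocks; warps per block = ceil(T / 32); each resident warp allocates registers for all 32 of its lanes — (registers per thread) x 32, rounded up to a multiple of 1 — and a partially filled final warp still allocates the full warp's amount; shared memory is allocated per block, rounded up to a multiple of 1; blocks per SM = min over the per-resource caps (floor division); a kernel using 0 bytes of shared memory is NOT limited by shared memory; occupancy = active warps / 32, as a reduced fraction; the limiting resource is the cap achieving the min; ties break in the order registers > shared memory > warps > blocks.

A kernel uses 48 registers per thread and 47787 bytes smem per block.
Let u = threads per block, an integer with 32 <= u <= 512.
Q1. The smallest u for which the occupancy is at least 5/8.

Answer: u = 289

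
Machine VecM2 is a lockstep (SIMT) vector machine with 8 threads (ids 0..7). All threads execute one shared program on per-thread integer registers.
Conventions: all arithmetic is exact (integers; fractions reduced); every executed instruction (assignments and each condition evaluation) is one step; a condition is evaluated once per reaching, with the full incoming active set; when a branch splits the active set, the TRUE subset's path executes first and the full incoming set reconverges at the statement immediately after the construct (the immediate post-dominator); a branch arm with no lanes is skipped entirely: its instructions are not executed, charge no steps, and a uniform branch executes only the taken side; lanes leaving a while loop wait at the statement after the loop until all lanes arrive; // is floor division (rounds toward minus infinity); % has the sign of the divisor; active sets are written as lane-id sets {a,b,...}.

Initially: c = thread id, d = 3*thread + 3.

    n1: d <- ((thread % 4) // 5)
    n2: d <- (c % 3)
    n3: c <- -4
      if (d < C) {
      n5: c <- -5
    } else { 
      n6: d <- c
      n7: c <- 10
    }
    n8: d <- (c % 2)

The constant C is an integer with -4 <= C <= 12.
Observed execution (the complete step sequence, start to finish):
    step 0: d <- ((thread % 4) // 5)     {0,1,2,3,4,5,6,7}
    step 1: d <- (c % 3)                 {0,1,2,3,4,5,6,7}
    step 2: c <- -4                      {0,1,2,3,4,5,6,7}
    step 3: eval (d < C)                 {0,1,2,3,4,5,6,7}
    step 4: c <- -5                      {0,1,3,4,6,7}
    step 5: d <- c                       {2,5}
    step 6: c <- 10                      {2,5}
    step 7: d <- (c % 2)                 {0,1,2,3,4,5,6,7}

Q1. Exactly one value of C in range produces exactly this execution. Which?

Answer: C = 2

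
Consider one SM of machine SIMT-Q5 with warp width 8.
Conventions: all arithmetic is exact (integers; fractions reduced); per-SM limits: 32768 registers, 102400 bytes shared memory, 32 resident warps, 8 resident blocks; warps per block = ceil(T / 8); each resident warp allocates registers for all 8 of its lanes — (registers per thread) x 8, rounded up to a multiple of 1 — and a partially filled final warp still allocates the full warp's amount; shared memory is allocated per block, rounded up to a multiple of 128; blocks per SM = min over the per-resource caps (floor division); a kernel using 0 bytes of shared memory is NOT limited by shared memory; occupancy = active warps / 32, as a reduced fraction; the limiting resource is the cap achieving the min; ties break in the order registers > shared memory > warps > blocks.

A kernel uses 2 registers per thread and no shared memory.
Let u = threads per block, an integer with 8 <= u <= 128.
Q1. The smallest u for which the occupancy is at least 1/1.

Answer: u = 25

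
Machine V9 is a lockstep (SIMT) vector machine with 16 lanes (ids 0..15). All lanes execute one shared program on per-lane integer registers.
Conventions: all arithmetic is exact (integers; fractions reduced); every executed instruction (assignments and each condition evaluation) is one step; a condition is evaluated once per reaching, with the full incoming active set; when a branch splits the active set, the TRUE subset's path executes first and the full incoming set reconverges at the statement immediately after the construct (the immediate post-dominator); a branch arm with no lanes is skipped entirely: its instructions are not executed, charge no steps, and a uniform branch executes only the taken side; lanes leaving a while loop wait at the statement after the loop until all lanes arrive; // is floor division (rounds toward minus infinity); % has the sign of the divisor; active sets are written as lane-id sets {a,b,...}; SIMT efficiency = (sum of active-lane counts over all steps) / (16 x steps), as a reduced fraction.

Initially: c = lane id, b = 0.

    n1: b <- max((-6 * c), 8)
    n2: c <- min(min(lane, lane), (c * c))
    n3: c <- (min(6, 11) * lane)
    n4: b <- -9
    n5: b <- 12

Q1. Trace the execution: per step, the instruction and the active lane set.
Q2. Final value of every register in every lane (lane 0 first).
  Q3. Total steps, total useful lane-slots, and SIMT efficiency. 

step 0: b <- max((-6 * c), 8)        {0,1,2,3,4,5,6,7,8,9,10,11,12,13,14,15}
step 1: c <- min(min(lane, lane), (c * c)) {0,1,2,3,4,5,6,7,8,9,10,11,12,13,14,15}
step 2: c <- (min(6, 11) * lane)     {0,1,2,3,4,5,6,7,8,9,10,11,12,13,14,15}
step 3: b <- -9                      {0,1,2,3,4,5,6,7,8,9,10,11,12,13,14,15}
step 4: b <- 12                      {0,1,2,3,4,5,6,7,8,9,10,11,12,13,14,15}

Answer: 5 steps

c: 0,6,12,18,24,30,36,42,48,54,60,66,72,78,84,90
b: 12,12,12,12,12,12,12,12,12,12,12,12,12,12,12,12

steps = 5; useful = 80; efficiency = 80/80 = 1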